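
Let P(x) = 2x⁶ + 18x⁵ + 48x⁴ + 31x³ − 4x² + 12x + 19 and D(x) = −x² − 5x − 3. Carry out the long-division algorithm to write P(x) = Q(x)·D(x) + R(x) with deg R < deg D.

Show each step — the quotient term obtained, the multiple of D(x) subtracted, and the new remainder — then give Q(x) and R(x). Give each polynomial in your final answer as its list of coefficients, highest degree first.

Q = [-2, -8, -2, 3, -5]; R = [-4, 4]

Step 1: lead(2x⁶ + 18x⁵ + 48x⁴ + 31x³ − 4x² + 12x + 19) ÷ lead(D) = 2x⁶ ÷ −x² = −2x⁴. Subtract (−2x⁴)·D = 2x⁶ + 10x⁵ + 6x⁴. Remainder: 8x⁵ + 42x⁴ + 31x³ − 4x² + 12x + 19.
Step 2: lead(8x⁵ + 42x⁴ + 31x³ − 4x² + 12x + 19) ÷ lead(D) = 8x⁵ ÷ −x² = −8x³. Subtract (−8x³)·D = 8x⁵ + 40x⁴ + 24x³. Remainder: 2x⁴ + 7x³ − 4x² + 12x + 19.
Step 3: lead(2x⁴ + 7x³ − 4x² + 12x + 19) ÷ lead(D) = 2x⁴ ÷ −x² = −2x². Subtract (−2x²)·D = 2x⁴ + 10x³ + 6x². Remainder: −3x³ − 10x² + 12x + 19.
Step 4: lead(−3x³ − 10x² + 12x + 19) ÷ lead(D) = −3x³ ÷ −x² = 3x. Subtract (3x)·D = −3x³ − 15x² − 9x. Remainder: 5x² + 21x + 19.
Step 5: lead(5x² + 21x + 19) ÷ lead(D) = 5x² ÷ −x² = −5. Subtract (−5)·D = 5x² + 25x + 15. Remainder: −4x + 4.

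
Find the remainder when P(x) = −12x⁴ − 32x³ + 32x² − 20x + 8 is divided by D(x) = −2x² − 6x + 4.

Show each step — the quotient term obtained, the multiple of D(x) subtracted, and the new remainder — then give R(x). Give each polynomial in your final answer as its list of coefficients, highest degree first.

Step 1: lead(−12x⁴ − 32x³ + 32x² − 20x + 8) ÷ lead(D) = −12x⁴ ÷ −2x² = 6x². Subtract (6x²)·D = −12x⁴ − 36x³ + 24x². Remainder: 4x³ + 8x² − 20x + 8.
Step 2: lead(4x³ + 8x² − 20x + 8) ÷ lead(D) = 4x³ ÷ −2x² = −2x. Subtract (−2x)·D = 4x³ + 12x² − 8x. Remainder: −4x² − 12x + 8.
Step 3: lead(−4x² − 12x + 8) ÷ lead(D) = −4x² ÷ −2x² = 2. Subtract (2)·D = −4x² − 12x + 8. Remainder: 0.

R = [0]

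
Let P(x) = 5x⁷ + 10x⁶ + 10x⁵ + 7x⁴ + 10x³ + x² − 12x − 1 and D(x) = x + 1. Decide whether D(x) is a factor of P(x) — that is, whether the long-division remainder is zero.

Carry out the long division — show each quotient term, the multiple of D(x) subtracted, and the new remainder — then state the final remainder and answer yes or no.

Step 1: lead(5x⁷ + 10x⁶ + 10x⁵ + 7x⁴ + 10x³ + x² − 12x − 1) ÷ lead(D) = 5x⁷ ÷ x = 5x⁶. Subtract (5x⁶)·D = 5x⁷ + 5x⁶. Remainder: 5x⁶ + 10x⁵ + 7x⁴ + 10x³ + x² − 12x − 1.
Step 2: lead(5x⁶ + 10x⁵ + 7x⁴ + 10x³ + x² − 12x − 1) ÷ lead(D) = 5x⁶ ÷ x = 5x⁵. Subtract (5x⁵)·D = 5x⁶ + 5x⁵. Remainder: 5x⁵ + 7x⁴ + 10x³ + x² − 12x − 1.
Step 3: lead(5x⁵ + 7x⁴ + 10x³ + x² − 12x − 1) ÷ lead(D) = 5x⁵ ÷ x = 5x⁴. Subtract (5x⁴)·D = 5x⁵ + 5x⁴. Remainder: 2x⁴ + 10x³ + x² − 12x − 1.
Step 4: lead(2x⁴ + 10x³ + x² − 12x − 1) ÷ lead(D) = 2x⁴ ÷ x = 2x³. Subtract (2x³)·D = 2x⁴ + 2x³. Remainder: 8x³ + x² − 12x − 1.
Step 5: lead(8x³ + x² − 12x − 1) ÷ lead(D) = 8x³ ÷ x = 8x². Subtract (8x²)·D = 8x³ + 8x². Remainder: −7x² − 12x − 1.
Step 6: lead(−7x² − 12x − 1) ÷ lead(D) = −7x² ÷ x = −7x. Subtract (−7x)·D = −7x² − 7x. Remainder: −5x − 1.
Step 7: lead(−5x − 1) ÷ lead(D) = −5x ÷ x = −5. Subtract (−5)·D = −5x − 5. Remainder: 4.

R(x) = 4, so D(x) is not a factor of P(x). no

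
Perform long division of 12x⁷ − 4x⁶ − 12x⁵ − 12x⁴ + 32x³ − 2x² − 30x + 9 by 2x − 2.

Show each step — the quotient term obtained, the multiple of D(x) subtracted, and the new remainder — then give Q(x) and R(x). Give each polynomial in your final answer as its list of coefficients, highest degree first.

Step 1: lead(12x⁷ − 4x⁶ − 12x⁵ − 12x⁴ + 32x³ − 2x² − 30x + 9) ÷ lead(D) = 12x⁷ ÷ 2x = 6x⁶. Subtract (6x⁶)·D = 12x⁷ − 12x⁶. Remainder: 8x⁶ − 12x⁵ − 12x⁴ + 32x³ − 2x² − 30x + 9.
Step 2: lead(8x⁶ − 12x⁵ − 12x⁴ + 32x³ − 2x² − 30x + 9) ÷ lead(D) = 8x⁶ ÷ 2x = 4x⁵. Subtract (4x⁵)·D = 8x⁶ − 8x⁵. Remainder: −4x⁵ − 12x⁴ + 32x³ − 2x² − 30x + 9.
Step 3: lead(−4x⁵ − 12x⁴ + 32x³ − 2x² − 30x + 9) ÷ lead(D) = −4x⁵ ÷ 2x = −2x⁴. Subtract (−2x⁴)·D = −4x⁵ + 4x⁴. Remainder: −16x⁴ + 32x³ − 2x² − 30x + 9.
Step 4: lead(−16x⁴ + 32x³ − 2x² − 30x + 9) ÷ lead(D) = −16x⁴ ÷ 2x = −8x³. Subtract (−8x³)·D = −16x⁴ + 16x³. Remainder: 16x³ − 2x² − 30x + 9.
Step 5: lead(16x³ − 2x² − 30x + 9) ÷ lead(D) = 16x³ ÷ 2x = 8x². Subtract (8x²)·D = 16x³ − 16x². Remainder: 14x² − 30x + 9.
Step 6: lead(14x² − 30x + 9) ÷ lead(D) = 14x² ÷ 2x = 7x. Subtract (7x)·D = 14x² − 14x. Remainder: −16x + 9.
Step 7: lead(−16x + 9) ÷ lead(D) = −16x ÷ 2x = −8. Subtract (−8)·D = −16x + 16. Remainder: −7.

Q = [6, 4, -2, -8, 8, 7, -8]; R = [-7]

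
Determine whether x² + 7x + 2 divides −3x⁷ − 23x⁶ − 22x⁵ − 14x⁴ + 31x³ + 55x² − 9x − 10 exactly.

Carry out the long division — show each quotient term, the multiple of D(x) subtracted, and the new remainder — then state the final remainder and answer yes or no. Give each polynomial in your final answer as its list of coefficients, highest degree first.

Step 1: lead(−3x⁷ − 23x⁶ − 22x⁵ − 14x⁴ + 31x³ + 55x² − 9x − 10) ÷ lead(D) = −3x⁷ ÷ x² = −3x⁵. Subtract (−3x⁵)·D = −3x⁷ − 21x⁶ − 6x⁵. Remainder: −2x⁶ − 16x⁵ − 14x⁴ + 31x³ + 55x² − 9x − 10.
Step 2: lead(−2x⁶ − 16x⁵ − 14x⁴ + 31x³ + 55x² − 9x − 10) ÷ lead(D) = −2x⁶ ÷ x² = −2x⁴. Subtract (−2x⁴)·D = −2x⁶ − 14x⁵ − 4x⁴. Remainder: −2x⁵ − 10x⁴ + 31x³ + 55x² − 9x − 10.
Step 3: lead(−2x⁵ − 10x⁴ + 31x³ + 55x² − 9x − 10) ÷ lead(D) = −2x⁵ ÷ x² = −2x³. Subtract (−2x³)·D = −2x⁵ − 14x⁴ − 4x³. Remainder: 4x⁴ + 35x³ + 55x² − 9x − 10.
Step 4: lead(4x⁴ + 35x³ + 55x² − 9x − 10) ÷ lead(D) = 4x⁴ ÷ x² = 4x². Subtract (4x²)·D = 4x⁴ + 28x³ + 8x². Remainder: 7x³ + 47x² − 9x − 10.
Step 5: lead(7x³ + 47x² − 9x − 10) ÷ lead(D) = 7x³ ÷ x² = 7x. Subtract (7x)·D = 7x³ + 49x² + 14x. Remainder: −2x² − 23x − 10.
Step 6: lead(−2x² − 23x − 10) ÷ lead(D) = −2x² ÷ x² = −2. Subtract (−2)·D = −2x² − 14x − 4. Remainder: −9x − 6.

R = [-9, -6], so D(x) is not a factor of P(x). no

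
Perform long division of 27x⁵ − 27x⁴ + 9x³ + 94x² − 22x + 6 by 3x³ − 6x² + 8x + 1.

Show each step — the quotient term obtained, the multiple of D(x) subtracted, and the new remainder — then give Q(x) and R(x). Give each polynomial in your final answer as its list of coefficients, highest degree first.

Step 1: lead(27x⁵ − 27x⁴ + 9x³ + 94x² − 22x + 6) ÷ lead(D) = 27x⁵ ÷ 3x³ = 9x². Subtract (9x²)·D = 27x⁵ − 54x⁴ + 72x³ + 9x². Remainder: 27x⁴ − 63x³ + 85x² − 22x + 6.
Step 2: lead(27x⁴ − 63x³ + 85x² − 22x + 6) ÷ lead(D) = 27x⁴ ÷ 3x³ = 9x. Subtract (9x)·D = 27x⁴ − 54x³ + 72x² + 9x. Remainder: −9x³ + 13x² − 31x + 6.
Step 3: lead(−9x³ + 13x² − 31x + 6) ÷ lead(D) = −9x³ ÷ 3x³ = −3. Subtract (−3)·D = −9x³ + 18x² − 24x − 3. Remainder: −5x² − 7x + 9.

Q = [9, 9, -3]; R = [-5, -7, 9]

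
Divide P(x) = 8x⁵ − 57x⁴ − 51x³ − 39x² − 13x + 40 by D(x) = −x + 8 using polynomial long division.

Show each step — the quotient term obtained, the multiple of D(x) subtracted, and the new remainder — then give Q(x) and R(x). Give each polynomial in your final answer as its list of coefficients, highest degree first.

Step 1: lead(8x⁵ − 57x⁴ − 51x³ − 39x² − 13x + 40) ÷ lead(D) = 8x⁵ ÷ −x = −8x⁴. Subtract (−8x⁴)·D = 8x⁵ − 64x⁴. Remainder: 7x⁴ − 51x³ − 39x² − 13x + 40.
Step 2: lead(7x⁴ − 51x³ − 39x² − 13x + 40) ÷ lead(D) = 7x⁴ ÷ −x = −7x³. Subtract (−7x³)·D = 7x⁴ − 56x³. Remainder: 5x³ − 39x² − 13x + 40.
Step 3: lead(5x³ − 39x² − 13x + 40) ÷ lead(D) = 5x³ ÷ −x = −5x². Subtract (−5x²)·D = 5x³ − 40x². Remainder: x² − 13x + 40.
Step 4: lead(x² − 13x + 40) ÷ lead(D) = x² ÷ −x = −x. Subtract (−x)·D = x² − 8x. Remainder: −5x + 40.
Step 5: lead(−5x + 40) ÷ lead(D) = −5x ÷ −x = 5. Subtract (5)·D = −5x + 40. Remainder: 0.

Q = [-8, -7, -5, -1, 5]; R = [0]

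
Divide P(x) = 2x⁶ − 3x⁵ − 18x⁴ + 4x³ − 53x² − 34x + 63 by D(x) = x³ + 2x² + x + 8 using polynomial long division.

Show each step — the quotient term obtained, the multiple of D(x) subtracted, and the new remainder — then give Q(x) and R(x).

Q(x) = 2x³ − 7x² − 6x + 7; R(x) = −5x² + 7x + 7

Step 1: lead(2x⁶ − 3x⁵ − 18x⁴ + 4x³ − 53x² − 34x + 63) ÷ lead(D) = 2x⁶ ÷ x³ = 2x³. Subtract (2x³)·D = 2x⁶ + 4x⁵ + 2x⁴ + 16x³. Remainder: −7x⁵ − 20x⁴ − 12x³ − 53x² − 34x + 63.
Step 2: lead(−7x⁵ − 20x⁴ − 12x³ − 53x² − 34x + 63) ÷ lead(D) = −7x⁵ ÷ x³ = −7x². Subtract (−7x²)·D = −7x⁵ − 14x⁴ − 7x³ − 56x². Remainder: −6x⁴ − 5x³ + 3x² − 34x + 63.
Step 3: lead(−6x⁴ − 5x³ + 3x² − 34x + 63) ÷ lead(D) = −6x⁴ ÷ x³ = −6x. Subtract (−6x)·D = −6x⁴ − 12x³ − 6x² − 48x. Remainder: 7x³ + 9x² + 14x + 63.
Step 4: lead(7x³ + 9x² + 14x + 63) ÷ lead(D) = 7x³ ÷ x³ = 7. Subtract (7)·D = 7x³ + 14x² + 7x + 56. Remainder: −5x² + 7x + 7.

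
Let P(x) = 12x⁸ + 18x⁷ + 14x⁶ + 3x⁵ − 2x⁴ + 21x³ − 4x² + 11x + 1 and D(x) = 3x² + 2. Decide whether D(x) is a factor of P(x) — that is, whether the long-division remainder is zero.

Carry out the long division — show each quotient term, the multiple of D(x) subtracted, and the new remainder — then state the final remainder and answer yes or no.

R(x) = −7x + 1, so D(x) is not a factor of P(x). no

Step 1: lead(12x⁸ + 18x⁷ + 14x⁶ + 3x⁵ − 2x⁴ + 21x³ − 4x² + 11x + 1) ÷ lead(D) = 12x⁸ ÷ 3x² = 4x⁶. Subtract (4x⁶)·D = 12x⁸ + 8x⁶. Remainder: 18x⁷ + 6x⁶ + 3x⁵ − 2x⁴ + 21x³ − 4x² + 11x + 1.
Step 2: lead(18x⁷ + 6x⁶ + 3x⁵ − 2x⁴ + 21x³ − 4x² + 11x + 1) ÷ lead(D) = 18x⁷ ÷ 3x² = 6x⁵. Subtract (6x⁵)·D = 18x⁷ + 12x⁵. Remainder: 6x⁶ − 9x⁵ − 2x⁴ + 21x³ − 4x² + 11x + 1.
Step 3: lead(6x⁶ − 9x⁵ − 2x⁴ + 21x³ − 4x² + 11x + 1) ÷ lead(D) = 6x⁶ ÷ 3x² = 2x⁴. Subtract (2x⁴)·D = 6x⁶ + 4x⁴. Remainder: −9x⁵ − 6x⁴ + 21x³ − 4x² + 11x + 1.
Step 4: lead(−9x⁵ − 6x⁴ + 21x³ − 4x² + 11x + 1) ÷ lead(D) = −9x⁵ ÷ 3x² = −3x³. Subtract (−3x³)·D = −9x⁵ − 6x³. Remainder: −6x⁴ + 27x³ − 4x² + 11x + 1.
Step 5: lead(−6x⁴ + 27x³ − 4x² + 11x + 1) ÷ lead(D) = −6x⁴ ÷ 3x² = −2x². Subtract (−2x²)·D = −6x⁴ − 4x². Remainder: 27x³ + 11x + 1.
Step 6: lead(27x³ + 11x + 1) ÷ lead(D) = 27x³ ÷ 3x² = 9x. Subtract (9x)·D = 27x³ + 18x. Remainder: −7x + 1.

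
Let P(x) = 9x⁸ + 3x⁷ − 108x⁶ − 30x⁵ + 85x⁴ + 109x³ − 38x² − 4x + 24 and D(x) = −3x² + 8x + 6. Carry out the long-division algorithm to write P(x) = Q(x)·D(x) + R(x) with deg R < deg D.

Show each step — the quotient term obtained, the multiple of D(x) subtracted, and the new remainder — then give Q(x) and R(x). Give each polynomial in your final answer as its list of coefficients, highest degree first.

Q = [-3, -9, 6, 8, 5, -7, 4]; R = [6, 0]

Step 1: lead(9x⁸ + 3x⁷ − 108x⁶ − 30x⁵ + 85x⁴ + 109x³ − 38x² − 4x + 24) ÷ lead(D) = 9x⁸ ÷ −3x² = −3x⁶. Subtract (−3x⁶)·D = 9x⁸ − 24x⁷ − 18x⁶. Remainder: 27x⁷ − 90x⁶ − 30x⁵ + 85x⁴ + 109x³ − 38x² − 4x + 24.
Step 2: lead(27x⁷ − 90x⁶ − 30x⁵ + 85x⁴ + 109x³ − 38x² − 4x + 24) ÷ lead(D) = 27x⁷ ÷ −3x² = −9x⁵. Subtract (−9x⁵)·D = 27x⁷ − 72x⁶ − 54x⁵. Remainder: −18x⁶ + 24x⁵ + 85x⁴ + 109x³ − 38x² − 4x + 24.
Step 3: lead(−18x⁶ + 24x⁵ + 85x⁴ + 109x³ − 38x² − 4x + 24) ÷ lead(D) = −18x⁶ ÷ −3x² = 6x⁴. Subtract (6x⁴)·D = −18x⁶ + 48x⁵ + 36x⁴. Remainder: −24x⁵ + 49x⁴ + 109x³ − 38x² − 4x + 24.
Step 4: lead(−24x⁵ + 49x⁴ + 109x³ − 38x² − 4x + 24) ÷ lead(D) = −24x⁵ ÷ −3x² = 8x³. Subtract (8x³)·D = −24x⁵ + 64x⁴ + 48x³. Remainder: −15x⁴ + 61x³ − 38x² − 4x + 24.
Step 5: lead(−15x⁴ + 61x³ − 38x² − 4x + 24) ÷ lead(D) = −15x⁴ ÷ −3x² = 5x². Subtract (5x²)·D = −15x⁴ + 40x³ + 30x². Remainder: 21x³ − 68x² − 4x + 24.
Step 6: lead(21x³ − 68x² − 4x + 24) ÷ lead(D) = 21x³ ÷ −3x² = −7x. Subtract (−7x)·D = 21x³ − 56x² − 42x. Remainder: −12x² + 38x + 24.
Step 7: lead(−12x² + 38x + 24) ÷ lead(D) = −12x² ÷ −3x² = 4. Subtract (4)·D = −12x² + 32x + 24. Remainder: 6x.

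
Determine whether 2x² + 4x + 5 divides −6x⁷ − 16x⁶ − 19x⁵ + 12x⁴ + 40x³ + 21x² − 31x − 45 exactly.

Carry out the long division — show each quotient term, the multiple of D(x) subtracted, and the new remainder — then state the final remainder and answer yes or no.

R(x) = 0, so D(x) is a factor of P(x). yes

Step 1: lead(−6x⁷ − 16x⁶ − 19x⁵ + 12x⁴ + 40x³ + 21x² − 31x − 45) ÷ lead(D) = −6x⁷ ÷ 2x² = −3x⁵. Subtract (−3x⁵)·D = −6x⁷ − 12x⁶ − 15x⁵. Remainder: −4x⁶ − 4x⁵ + 12x⁴ + 40x³ + 21x² − 31x − 45.
Step 2: lead(−4x⁶ − 4x⁵ + 12x⁴ + 40x³ + 21x² − 31x − 45) ÷ lead(D) = −4x⁶ ÷ 2x² = −2x⁴. Subtract (−2x⁴)·D = −4x⁶ − 8x⁵ − 10x⁴. Remainder: 4x⁵ + 22x⁴ + 40x³ + 21x² − 31x − 45.
Step 3: lead(4x⁵ + 22x⁴ + 40x³ + 21x² − 31x − 45) ÷ lead(D) = 4x⁵ ÷ 2x² = 2x³. Subtract (2x³)·D = 4x⁵ + 8x⁴ + 10x³. Remainder: 14x⁴ + 30x³ + 21x² − 31x − 45.
Step 4: lead(14x⁴ + 30x³ + 21x² − 31x − 45) ÷ lead(D) = 14x⁴ ÷ 2x² = 7x². Subtract (7x²)·D = 14x⁴ + 28x³ + 35x². Remainder: 2x³ − 14x² − 31x − 45.
Step 5: lead(2x³ − 14x² − 31x − 45) ÷ lead(D) = 2x³ ÷ 2x² = x. Subtract (x)·D = 2x³ + 4x² + 5x. Remainder: −18x² − 36x − 45.
Step 6: lead(−18x² − 36x − 45) ÷ lead(D) = −18x² ÷ 2x² = −9. Subtract (−9)·D = −18x² − 36x − 45. Remainder: 0.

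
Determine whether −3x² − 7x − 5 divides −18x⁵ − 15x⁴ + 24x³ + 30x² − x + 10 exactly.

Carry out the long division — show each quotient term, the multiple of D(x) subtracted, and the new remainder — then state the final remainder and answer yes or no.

Step 1: lead(−18x⁵ − 15x⁴ + 24x³ + 30x² − x + 10) ÷ lead(D) = −18x⁵ ÷ −3x² = 6x³. Subtract (6x³)·D = −18x⁵ − 42x⁴ − 30x³. Remainder: 27x⁴ + 54x³ + 30x² − x + 10.
Step 2: lead(27x⁴ + 54x³ + 30x² − x + 10) ÷ lead(D) = 27x⁴ ÷ −3x² = −9x². Subtract (−9x²)·D = 27x⁴ + 63x³ + 45x². Remainder: −9x³ − 15x² − x + 10.
Step 3: lead(−9x³ − 15x² − x + 10) ÷ lead(D) = −9x³ ÷ −3x² = 3x. Subtract (3x)·D = −9x³ − 21x² − 15x. Remainder: 6x² + 14x + 10.
Step 4: lead(6x² + 14x + 10) ÷ lead(D) = 6x² ÷ −3x² = −2. Subtract (−2)·D = 6x² + 14x + 10. Remainder: 0.

R(x) = 0, so D(x) is a factor of P(x). yes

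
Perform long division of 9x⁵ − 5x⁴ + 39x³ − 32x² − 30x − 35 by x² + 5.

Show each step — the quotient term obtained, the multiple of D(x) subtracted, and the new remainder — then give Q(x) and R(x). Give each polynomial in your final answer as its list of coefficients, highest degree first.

Step 1: lead(9x⁵ − 5x⁴ + 39x³ − 32x² − 30x − 35) ÷ lead(D) = 9x⁵ ÷ x² = 9x³. Subtract (9x³)·D = 9x⁵ + 45x³. Remainder: −5x⁴ − 6x³ − 32x² − 30x − 35.
Step 2: lead(−5x⁴ − 6x³ − 32x² − 30x − 35) ÷ lead(D) = −5x⁴ ÷ x² = −5x². Subtract (−5x²)·D = −5x⁴ − 25x². Remainder: −6x³ − 7x² − 30x − 35.
Step 3: lead(−6x³ − 7x² − 30x − 35) ÷ lead(D) = −6x³ ÷ x² = −6x. Subtract (−6x)·D = −6x³ − 30x. Remainder: −7x² − 35.
Step 4: lead(−7x² − 35) ÷ lead(D) = −7x² ÷ x² = −7. Subtract (−7)·D = −7x² − 35. Remainder: 0.

Q = [9, -5, -6, -7]; R = [0]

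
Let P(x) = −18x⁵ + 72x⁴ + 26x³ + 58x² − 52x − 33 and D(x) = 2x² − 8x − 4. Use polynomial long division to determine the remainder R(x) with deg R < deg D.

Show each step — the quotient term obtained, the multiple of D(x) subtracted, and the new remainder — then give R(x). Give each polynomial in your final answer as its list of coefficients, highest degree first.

R = [3]

Step 1: lead(−18x⁵ + 72x⁴ + 26x³ + 58x² − 52x − 33) ÷ lead(D) = −18x⁵ ÷ 2x² = −9x³. Subtract (−9x³)·D = −18x⁵ + 72x⁴ + 36x³. Remainder: −10x³ + 58x² − 52x − 33.
Step 2: lead(−10x³ + 58x² − 52x − 33) ÷ lead(D) = −10x³ ÷ 2x² = −5x. Subtract (−5x)·D = −10x³ + 40x² + 20x. Remainder: 18x² − 72x − 33.
Step 3: lead(18x² − 72x − 33) ÷ lead(D) = 18x² ÷ 2x² = 9. Subtract (9)·D = 18x² − 72x − 36. Remainder: 3.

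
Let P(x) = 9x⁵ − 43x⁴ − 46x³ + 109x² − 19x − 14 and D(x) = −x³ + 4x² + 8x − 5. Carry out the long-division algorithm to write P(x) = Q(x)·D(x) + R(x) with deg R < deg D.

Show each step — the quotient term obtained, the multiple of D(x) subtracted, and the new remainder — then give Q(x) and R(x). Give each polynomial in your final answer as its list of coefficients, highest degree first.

Q = [-9, 7, 2]; R = [-4]

Step 1: lead(9x⁵ − 43x⁴ − 46x³ + 109x² − 19x − 14) ÷ lead(D) = 9x⁵ ÷ −x³ = −9x². Subtract (−9x²)·D = 9x⁵ − 36x⁴ − 72x³ + 45x². Remainder: −7x⁴ + 26x³ + 64x² − 19x − 14.
Step 2: lead(−7x⁴ + 26x³ + 64x² − 19x − 14) ÷ lead(D) = −7x⁴ ÷ −x³ = 7x. Subtract (7x)·D = −7x⁴ + 28x³ + 56x² − 35x. Remainder: −2x³ + 8x² + 16x − 14.
Step 3: lead(−2x³ + 8x² + 16x − 14) ÷ lead(D) = −2x³ ÷ −x³ = 2. Subtract (2)·D = −2x³ + 8x² + 16x − 10. Remainder: −4.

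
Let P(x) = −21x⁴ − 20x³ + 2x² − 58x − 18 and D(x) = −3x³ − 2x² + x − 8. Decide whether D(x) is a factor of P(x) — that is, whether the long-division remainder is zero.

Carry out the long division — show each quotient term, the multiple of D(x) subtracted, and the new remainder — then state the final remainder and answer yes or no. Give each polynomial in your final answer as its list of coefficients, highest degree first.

R = [-1, -4, -2], so D(x) is not a factor of P(x). no

Step 1: lead(−21x⁴ − 20x³ + 2x² − 58x − 18) ÷ lead(D) = −21x⁴ ÷ −3x³ = 7x. Subtract (7x)·D = −21x⁴ − 14x³ + 7x² − 56x. Remainder: −6x³ − 5x² − 2x − 18.
Step 2: lead(−6x³ − 5x² − 2x − 18) ÷ lead(D) = −6x³ ÷ −3x³ = 2. Subtract (2)·D = −6x³ − 4x² + 2x − 16. Remainder: −x² − 4x − 2.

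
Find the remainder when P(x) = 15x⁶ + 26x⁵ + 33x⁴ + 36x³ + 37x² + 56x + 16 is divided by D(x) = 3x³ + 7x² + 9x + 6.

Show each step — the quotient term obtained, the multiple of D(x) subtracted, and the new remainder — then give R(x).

R(x) = 2x − 8

Step 1: lead(15x⁶ + 26x⁵ + 33x⁴ + 36x³ + 37x² + 56x + 16) ÷ lead(D) = 15x⁶ ÷ 3x³ = 5x³. Subtract (5x³)·D = 15x⁶ + 35x⁵ + 45x⁴ + 30x³. Remainder: −9x⁵ − 12x⁴ + 6x³ + 37x² + 56x + 16.
Step 2: lead(−9x⁵ − 12x⁴ + 6x³ + 37x² + 56x + 16) ÷ lead(D) = −9x⁵ ÷ 3x³ = −3x². Subtract (−3x²)·D = −9x⁵ − 21x⁴ − 27x³ − 18x². Remainder: 9x⁴ + 33x³ + 55x² + 56x + 16.
Step 3: lead(9x⁴ + 33x³ + 55x² + 56x + 16) ÷ lead(D) = 9x⁴ ÷ 3x³ = 3x. Subtract (3x)·D = 9x⁴ + 21x³ + 27x² + 18x. Remainder: 12x³ + 28x² + 38x + 16.
Step 4: lead(12x³ + 28x² + 38x + 16) ÷ lead(D) = 12x³ ÷ 3x³ = 4. Subtract (4)·D = 12x³ + 28x² + 36x + 24. Remainder: 2x − 8.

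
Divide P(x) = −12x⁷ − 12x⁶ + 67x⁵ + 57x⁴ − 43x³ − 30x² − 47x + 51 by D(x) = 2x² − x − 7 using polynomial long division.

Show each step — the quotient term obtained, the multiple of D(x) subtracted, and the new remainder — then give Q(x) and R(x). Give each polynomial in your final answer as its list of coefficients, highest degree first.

Step 1: lead(−12x⁷ − 12x⁶ + 67x⁵ + 57x⁴ − 43x³ − 30x² − 47x + 51) ÷ lead(D) = −12x⁷ ÷ 2x² = −6x⁵. Subtract (−6x⁵)·D = −12x⁷ + 6x⁶ + 42x⁵. Remainder: −18x⁶ + 25x⁵ + 57x⁴ − 43x³ − 30x² − 47x + 51.
Step 2: lead(−18x⁶ + 25x⁵ + 57x⁴ − 43x³ − 30x² − 47x + 51) ÷ lead(D) = −18x⁶ ÷ 2x² = −9x⁴. Subtract (−9x⁴)·D = −18x⁶ + 9x⁵ + 63x⁴. Remainder: 16x⁵ − 6x⁴ − 43x³ − 30x² − 47x + 51.
Step 3: lead(16x⁵ − 6x⁴ − 43x³ − 30x² − 47x + 51) ÷ lead(D) = 16x⁵ ÷ 2x² = 8x³. Subtract (8x³)·D = 16x⁵ − 8x⁴ − 56x³. Remainder: 2x⁴ + 13x³ − 30x² − 47x + 51.
Step 4: lead(2x⁴ + 13x³ − 30x² − 47x + 51) ÷ lead(D) = 2x⁴ ÷ 2x² = x². Subtract (x²)·D = 2x⁴ − x³ − 7x². Remainder: 14x³ − 23x² − 47x + 51.
Step 5: lead(14x³ − 23x² − 47x + 51) ÷ lead(D) = 14x³ ÷ 2x² = 7x. Subtract (7x)·D = 14x³ − 7x² − 49x. Remainder: −16x² + 2x + 51.
Step 6: lead(−16x² + 2x + 51) ÷ lead(D) = −16x² ÷ 2x² = −8. Subtract (−8)·D = −16x² + 8x + 56. Remainder: −6x − 5.

Q = [-6, -9, 8, 1, 7, -8]; R = [-6, -5]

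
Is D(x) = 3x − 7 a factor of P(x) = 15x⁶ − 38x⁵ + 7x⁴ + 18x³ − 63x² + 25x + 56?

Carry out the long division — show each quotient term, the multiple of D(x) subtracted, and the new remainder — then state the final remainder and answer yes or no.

Step 1: lead(15x⁶ − 38x⁵ + 7x⁴ + 18x³ − 63x² + 25x + 56) ÷ lead(D) = 15x⁶ ÷ 3x = 5x⁵. Subtract (5x⁵)·D = 15x⁶ − 35x⁵. Remainder: −3x⁵ + 7x⁴ + 18x³ − 63x² + 25x + 56.
Step 2: lead(−3x⁵ + 7x⁴ + 18x³ − 63x² + 25x + 56) ÷ lead(D) = −3x⁵ ÷ 3x = −x⁴. Subtract (−x⁴)·D = −3x⁵ + 7x⁴. Remainder: 18x³ − 63x² + 25x + 56.
Step 3: lead(18x³ − 63x² + 25x + 56) ÷ lead(D) = 18x³ ÷ 3x = 6x². Subtract (6x²)·D = 18x³ − 42x². Remainder: −21x² + 25x + 56.
Step 4: lead(−21x² + 25x + 56) ÷ lead(D) = −21x² ÷ 3x = −7x. Subtract (−7x)·D = −21x² + 49x. Remainder: −24x + 56.
Step 5: lead(−24x + 56) ÷ lead(D) = −24x ÷ 3x = −8. Subtract (−8)·D = −24x + 56. Remainder: 0.

R(x) = 0, so D(x) is a factor of P(x). yes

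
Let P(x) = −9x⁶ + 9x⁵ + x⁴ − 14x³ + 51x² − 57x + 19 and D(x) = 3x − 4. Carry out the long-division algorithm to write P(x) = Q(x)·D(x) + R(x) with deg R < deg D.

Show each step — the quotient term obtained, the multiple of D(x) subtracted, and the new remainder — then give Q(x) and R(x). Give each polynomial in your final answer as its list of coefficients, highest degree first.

Step 1: lead(−9x⁶ + 9x⁵ + x⁴ − 14x³ + 51x² − 57x + 19) ÷ lead(D) = −9x⁶ ÷ 3x = −3x⁵. Subtract (−3x⁵)·D = −9x⁶ + 12x⁵. Remainder: −3x⁵ + x⁴ − 14x³ + 51x² − 57x + 19.
Step 2: lead(−3x⁵ + x⁴ − 14x³ + 51x² − 57x + 19) ÷ lead(D) = −3x⁵ ÷ 3x = −x⁴. Subtract (−x⁴)·D = −3x⁵ + 4x⁴. Remainder: −3x⁴ − 14x³ + 51x² − 57x + 19.
Step 3: lead(−3x⁴ − 14x³ + 51x² − 57x + 19) ÷ lead(D) = −3x⁴ ÷ 3x = −x³. Subtract (−x³)·D = −3x⁴ + 4x³. Remainder: −18x³ + 51x² − 57x + 19.
Step 4: lead(−18x³ + 51x² − 57x + 19) ÷ lead(D) = −18x³ ÷ 3x = −6x². Subtract (−6x²)·D = −18x³ + 24x². Remainder: 27x² − 57x + 19.
Step 5: lead(27x² − 57x + 19) ÷ lead(D) = 27x² ÷ 3x = 9x. Subtract (9x)·D = 27x² − 36x. Remainder: −21x + 19.
Step 6: lead(−21x + 19) ÷ lead(D) = −21x ÷ 3x = −7. Subtract (−7)·D = −21x + 28. Remainder: −9.

Q = [-3, -1, -1, -6, 9, -7]; R = [-9]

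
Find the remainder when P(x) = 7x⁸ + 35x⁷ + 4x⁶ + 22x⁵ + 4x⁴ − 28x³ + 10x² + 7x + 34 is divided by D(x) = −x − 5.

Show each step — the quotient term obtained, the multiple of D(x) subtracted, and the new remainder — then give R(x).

R(x) = −1

Step 1: lead(7x⁸ + 35x⁷ + 4x⁶ + 22x⁵ + 4x⁴ − 28x³ + 10x² + 7x + 34) ÷ lead(D) = 7x⁸ ÷ −x = −7x⁷. Subtract (−7x⁷)·D = 7x⁸ + 35x⁷. Remainder: 4x⁶ + 22x⁵ + 4x⁴ − 28x³ + 10x² + 7x + 34.
Step 2: lead(4x⁶ + 22x⁵ + 4x⁴ − 28x³ + 10x² + 7x + 34) ÷ lead(D) = 4x⁶ ÷ −x = −4x⁵. Subtract (−4x⁵)·D = 4x⁶ + 20x⁵. Remainder: 2x⁵ + 4x⁴ − 28x³ + 10x² + 7x + 34.
Step 3: lead(2x⁵ + 4x⁴ − 28x³ + 10x² + 7x + 34) ÷ lead(D) = 2x⁵ ÷ −x = −2x⁴. Subtract (−2x⁴)·D = 2x⁵ + 10x⁴. Remainder: −6x⁴ − 28x³ + 10x² + 7x + 34.
Step 4: lead(−6x⁴ − 28x³ + 10x² + 7x + 34) ÷ lead(D) = −6x⁴ ÷ −x = 6x³. Subtract (6x³)·D = −6x⁴ − 30x³. Remainder: 2x³ + 10x² + 7x + 34.
Step 5: lead(2x³ + 10x² + 7x + 34) ÷ lead(D) = 2x³ ÷ −x = −2x². Subtract (−2x²)·D = 2x³ + 10x². Remainder: 7x + 34.
Step 6: lead(7x + 34) ÷ lead(D) = 7x ÷ −x = −7. Subtract (−7)·D = 7x + 35. Remainder: −1.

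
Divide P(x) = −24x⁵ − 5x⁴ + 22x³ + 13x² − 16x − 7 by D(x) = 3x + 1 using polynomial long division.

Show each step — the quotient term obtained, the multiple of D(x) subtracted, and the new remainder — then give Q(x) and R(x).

Q(x) = −8x⁴ + x³ + 7x² + 2x − 6; R(x) = −1

Step 1: lead(−24x⁵ − 5x⁴ + 22x³ + 13x² − 16x − 7) ÷ lead(D) = −24x⁵ ÷ 3x = −8x⁴. Subtract (−8x⁴)·D = −24x⁵ − 8x⁴. Remainder: 3x⁴ + 22x³ + 13x² − 16x − 7.
Step 2: lead(3x⁴ + 22x³ + 13x² − 16x − 7) ÷ lead(D) = 3x⁴ ÷ 3x = x³. Subtract (x³)·D = 3x⁴ + x³. Remainder: 21x³ + 13x² − 16x − 7.
Step 3: lead(21x³ + 13x² − 16x − 7) ÷ lead(D) = 21x³ ÷ 3x = 7x². Subtract (7x²)·D = 21x³ + 7x². Remainder: 6x² − 16x − 7.
Step 4: lead(6x² − 16x − 7) ÷ lead(D) = 6x² ÷ 3x = 2x. Subtract (2x)·D = 6x² + 2x. Remainder: −18x − 7.
Step 5: lead(−18x − 7) ÷ lead(D) = −18x ÷ 3x = −6. Subtract (−6)·D = −18x − 6. Remainder: −1.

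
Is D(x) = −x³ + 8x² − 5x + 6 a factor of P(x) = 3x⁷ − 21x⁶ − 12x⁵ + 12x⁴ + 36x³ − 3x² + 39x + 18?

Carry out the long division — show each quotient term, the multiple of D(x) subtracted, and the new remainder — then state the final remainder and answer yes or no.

R(x) = 0, so D(x) is a factor of P(x). yes

Step 1: lead(3x⁷ − 21x⁶ − 12x⁵ + 12x⁴ + 36x³ − 3x² + 39x + 18) ÷ lead(D) = 3x⁷ ÷ −x³ = −3x⁴. Subtract (−3x⁴)·D = 3x⁷ − 24x⁶ + 15x⁵ − 18x⁴. Remainder: 3x⁶ − 27x⁵ + 30x⁴ + 36x³ − 3x² + 39x + 18.
Step 2: lead(3x⁶ − 27x⁵ + 30x⁴ + 36x³ − 3x² + 39x + 18) ÷ lead(D) = 3x⁶ ÷ −x³ = −3x³. Subtract (−3x³)·D = 3x⁶ − 24x⁵ + 15x⁴ − 18x³. Remainder: −3x⁵ + 15x⁴ + 54x³ − 3x² + 39x + 18.
Step 3: lead(−3x⁵ + 15x⁴ + 54x³ − 3x² + 39x + 18) ÷ lead(D) = −3x⁵ ÷ −x³ = 3x². Subtract (3x²)·D = −3x⁵ + 24x⁴ − 15x³ + 18x². Remainder: −9x⁴ + 69x³ − 21x² + 39x + 18.
Step 4: lead(−9x⁴ + 69x³ − 21x² + 39x + 18) ÷ lead(D) = −9x⁴ ÷ −x³ = 9x. Subtract (9x)·D = −9x⁴ + 72x³ − 45x² + 54x. Remainder: −3x³ + 24x² − 15x + 18.
Step 5: lead(−3x³ + 24x² − 15x + 18) ÷ lead(D) = −3x³ ÷ −x³ = 3. Subtract (3)·D = −3x³ + 24x² − 15x + 18. Remainder: 0.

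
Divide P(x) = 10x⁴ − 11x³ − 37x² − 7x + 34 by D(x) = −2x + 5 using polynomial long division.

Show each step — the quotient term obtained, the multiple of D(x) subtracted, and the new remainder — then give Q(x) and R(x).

Step 1: lead(10x⁴ − 11x³ − 37x² − 7x + 34) ÷ lead(D) = 10x⁴ ÷ −2x = −5x³. Subtract (−5x³)·D = 10x⁴ − 25x³. Remainder: 14x³ − 37x² − 7x + 34.
Step 2: lead(14x³ − 37x² − 7x + 34) ÷ lead(D) = 14x³ ÷ −2x = −7x². Subtract (−7x²)·D = 14x³ − 35x². Remainder: −2x² − 7x + 34.
Step 3: lead(−2x² − 7x + 34) ÷ lead(D) = −2x² ÷ −2x = x. Subtract (x)·D = −2x² + 5x. Remainder: −12x + 34.
Step 4: lead(−12x + 34) ÷ lead(D) = −12x ÷ −2x = 6. Subtract (6)·D = −12x + 30. Remainder: 4.

Q(x) = −5x³ − 7x² + x + 6; R(x) = 4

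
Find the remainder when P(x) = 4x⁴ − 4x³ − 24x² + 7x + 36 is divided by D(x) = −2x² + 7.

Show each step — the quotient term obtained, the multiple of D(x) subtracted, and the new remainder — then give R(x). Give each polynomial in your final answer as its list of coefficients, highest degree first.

R = [-7, 1]

Step 1: lead(4x⁴ − 4x³ − 24x² + 7x + 36) ÷ lead(D) = 4x⁴ ÷ −2x² = −2x². Subtract (−2x²)·D = 4x⁴ − 14x². Remainder: −4x³ − 10x² + 7x + 36.
Step 2: lead(−4x³ − 10x² + 7x + 36) ÷ lead(D) = −4x³ ÷ −2x² = 2x. Subtract (2x)·D = −4x³ + 14x. Remainder: −10x² − 7x + 36.
Step 3: lead(−10x² − 7x + 36) ÷ lead(D) = −10x² ÷ −2x² = 5. Subtract (5)·D = −10x² + 35. Remainder: −7x + 1.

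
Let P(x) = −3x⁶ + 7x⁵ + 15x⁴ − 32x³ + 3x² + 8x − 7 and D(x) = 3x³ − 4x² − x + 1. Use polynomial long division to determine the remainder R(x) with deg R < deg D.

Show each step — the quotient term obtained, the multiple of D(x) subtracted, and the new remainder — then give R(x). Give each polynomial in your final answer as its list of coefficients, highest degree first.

Step 1: lead(−3x⁶ + 7x⁵ + 15x⁴ − 32x³ + 3x² + 8x − 7) ÷ lead(D) = −3x⁶ ÷ 3x³ = −x³. Subtract (−x³)·D = −3x⁶ + 4x⁵ + x⁴ − x³. Remainder: 3x⁵ + 14x⁴ − 31x³ + 3x² + 8x − 7.
Step 2: lead(3x⁵ + 14x⁴ − 31x³ + 3x² + 8x − 7) ÷ lead(D) = 3x⁵ ÷ 3x³ = x². Subtract (x²)·D = 3x⁵ − 4x⁴ − x³ + x². Remainder: 18x⁴ − 30x³ + 2x² + 8x − 7.
Step 3: lead(18x⁴ − 30x³ + 2x² + 8x − 7) ÷ lead(D) = 18x⁴ ÷ 3x³ = 6x. Subtract (6x)·D = 18x⁴ − 24x³ − 6x² + 6x. Remainder: −6x³ + 8x² + 2x − 7.
Step 4: lead(−6x³ + 8x² + 2x − 7) ÷ lead(D) = −6x³ ÷ 3x³ = −2. Subtract (−2)·D = −6x³ + 8x² + 2x − 2. Remainder: −5.

R = [-5]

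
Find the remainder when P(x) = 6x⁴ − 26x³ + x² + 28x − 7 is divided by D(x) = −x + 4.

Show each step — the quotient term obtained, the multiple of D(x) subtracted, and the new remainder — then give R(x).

Step 1: lead(6x⁴ − 26x³ + x² + 28x − 7) ÷ lead(D) = 6x⁴ ÷ −x = −6x³. Subtract (−6x³)·D = 6x⁴ − 24x³. Remainder: −2x³ + x² + 28x − 7.
Step 2: lead(−2x³ + x² + 28x − 7) ÷ lead(D) = −2x³ ÷ −x = 2x². Subtract (2x²)·D = −2x³ + 8x². Remainder: −7x² + 28x − 7.
Step 3: lead(−7x² + 28x − 7) ÷ lead(D) = −7x² ÷ −x = 7x. Subtract (7x)·D = −7x² + 28x. Remainder: −7.

R(x) = −7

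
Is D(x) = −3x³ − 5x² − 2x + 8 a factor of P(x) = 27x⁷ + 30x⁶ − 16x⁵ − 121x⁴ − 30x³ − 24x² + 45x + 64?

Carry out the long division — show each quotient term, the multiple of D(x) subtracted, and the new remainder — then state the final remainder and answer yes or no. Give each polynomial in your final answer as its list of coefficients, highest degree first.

Step 1: lead(27x⁷ + 30x⁶ − 16x⁵ − 121x⁴ − 30x³ − 24x² + 45x + 64) ÷ lead(D) = 27x⁷ ÷ −3x³ = −9x⁴. Subtract (−9x⁴)·D = 27x⁷ + 45x⁶ + 18x⁵ − 72x⁴. Remainder: −15x⁶ − 34x⁵ − 49x⁴ − 30x³ − 24x² + 45x + 64.
Step 2: lead(−15x⁶ − 34x⁵ − 49x⁴ − 30x³ − 24x² + 45x + 64) ÷ lead(D) = −15x⁶ ÷ −3x³ = 5x³. Subtract (5x³)·D = −15x⁶ − 25x⁵ − 10x⁴ + 40x³. Remainder: −9x⁵ − 39x⁴ − 70x³ − 24x² + 45x + 64.
Step 3: lead(−9x⁵ − 39x⁴ − 70x³ − 24x² + 45x + 64) ÷ lead(D) = −9x⁵ ÷ −3x³ = 3x². Subtract (3x²)·D = −9x⁵ − 15x⁴ − 6x³ + 24x². Remainder: −24x⁴ − 64x³ − 48x² + 45x + 64.
Step 4: lead(−24x⁴ − 64x³ − 48x² + 45x + 64) ÷ lead(D) = −24x⁴ ÷ −3x³ = 8x. Subtract (8x)·D = −24x⁴ − 40x³ − 16x² + 64x. Remainder: −24x³ − 32x² − 19x + 64.
Step 5: lead(−24x³ − 32x² − 19x + 64) ÷ lead(D) = −24x³ ÷ −3x³ = 8. Subtract (8)·D = −24x³ − 40x² − 16x + 64. Remainder: 8x² − 3x.

R = [8, -3, 0], so D(x) is not a factor of P(x). no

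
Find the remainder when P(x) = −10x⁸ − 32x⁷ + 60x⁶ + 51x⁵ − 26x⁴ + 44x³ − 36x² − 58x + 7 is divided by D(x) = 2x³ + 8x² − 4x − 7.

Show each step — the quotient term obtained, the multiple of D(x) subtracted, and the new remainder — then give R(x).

R(x) = 5x + 7

Step 1: lead(−10x⁸ − 32x⁷ + 60x⁶ + 51x⁵ − 26x⁴ + 44x³ − 36x² − 58x + 7) ÷ lead(D) = −10x⁸ ÷ 2x³ = −5x⁵. Subtract (−5x⁵)·D = −10x⁸ − 40x⁷ + 20x⁶ + 35x⁵. Remainder: 8x⁷ + 40x⁶ + 16x⁵ − 26x⁴ + 44x³ − 36x² − 58x + 7.
Step 2: lead(8x⁷ + 40x⁶ + 16x⁵ − 26x⁴ + 44x³ − 36x² − 58x + 7) ÷ lead(D) = 8x⁷ ÷ 2x³ = 4x⁴. Subtract (4x⁴)·D = 8x⁷ + 32x⁶ − 16x⁵ − 28x⁴. Remainder: 8x⁶ + 32x⁵ + 2x⁴ + 44x³ − 36x² − 58x + 7.
Step 3: lead(8x⁶ + 32x⁵ + 2x⁴ + 44x³ − 36x² − 58x + 7) ÷ lead(D) = 8x⁶ ÷ 2x³ = 4x³. Subtract (4x³)·D = 8x⁶ + 32x⁵ − 16x⁴ − 28x³. Remainder: 18x⁴ + 72x³ − 36x² − 58x + 7.
Step 4: lead(18x⁴ + 72x³ − 36x² − 58x + 7) ÷ lead(D) = 18x⁴ ÷ 2x³ = 9x. Subtract (9x)·D = 18x⁴ + 72x³ − 36x² − 63x. Remainder: 5x + 7.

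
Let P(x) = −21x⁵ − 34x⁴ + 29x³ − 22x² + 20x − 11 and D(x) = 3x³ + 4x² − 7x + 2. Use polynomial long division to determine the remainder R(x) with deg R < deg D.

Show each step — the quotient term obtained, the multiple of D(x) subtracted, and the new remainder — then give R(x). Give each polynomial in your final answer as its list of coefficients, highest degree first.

Step 1: lead(−21x⁵ − 34x⁴ + 29x³ − 22x² + 20x − 11) ÷ lead(D) = −21x⁵ ÷ 3x³ = −7x². Subtract (−7x²)·D = −21x⁵ − 28x⁴ + 49x³ − 14x². Remainder: −6x⁴ − 20x³ − 8x² + 20x − 11.
Step 2: lead(−6x⁴ − 20x³ − 8x² + 20x − 11) ÷ lead(D) = −6x⁴ ÷ 3x³ = −2x. Subtract (−2x)·D = −6x⁴ − 8x³ + 14x² − 4x. Remainder: −12x³ − 22x² + 24x − 11.
Step 3: lead(−12x³ − 22x² + 24x − 11) ÷ lead(D) = −12x³ ÷ 3x³ = −4. Subtract (−4)·D = −12x³ − 16x² + 28x − 8. Remainder: −6x² − 4x − 3.

R = [-6, -4, -3]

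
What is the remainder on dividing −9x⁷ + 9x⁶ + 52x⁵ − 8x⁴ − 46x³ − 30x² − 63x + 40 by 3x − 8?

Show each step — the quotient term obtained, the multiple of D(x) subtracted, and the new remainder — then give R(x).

Step 1: lead(−9x⁷ + 9x⁶ + 52x⁵ − 8x⁴ − 46x³ − 30x² − 63x + 40) ÷ lead(D) = −9x⁷ ÷ 3x = −3x⁶. Subtract (−3x⁶)·D = −9x⁷ + 24x⁶. Remainder: −15x⁶ + 52x⁵ − 8x⁴ − 46x³ − 30x² − 63x + 40.
Step 2: lead(−15x⁶ + 52x⁵ − 8x⁴ − 46x³ − 30x² − 63x + 40) ÷ lead(D) = −15x⁶ ÷ 3x = −5x⁵. Subtract (−5x⁵)·D = −15x⁶ + 40x⁵. Remainder: 12x⁵ − 8x⁴ − 46x³ − 30x² − 63x + 40.
Step 3: lead(12x⁵ − 8x⁴ − 46x³ − 30x² − 63x + 40) ÷ lead(D) = 12x⁵ ÷ 3x = 4x⁴. Subtract (4x⁴)·D = 12x⁵ − 32x⁴. Remainder: 24x⁴ − 46x³ − 30x² − 63x + 40.
Step 4: lead(24x⁴ − 46x³ − 30x² − 63x + 40) ÷ lead(D) = 24x⁴ ÷ 3x = 8x³. Subtract (8x³)·D = 24x⁴ − 64x³. Remainder: 18x³ − 30x² − 63x + 40.
Step 5: lead(18x³ − 30x² − 63x + 40) ÷ lead(D) = 18x³ ÷ 3x = 6x². Subtract (6x²)·D = 18x³ − 48x². Remainder: 18x² − 63x + 40.
Step 6: lead(18x² − 63x + 40) ÷ lead(D) = 18x² ÷ 3x = 6x. Subtract (6x)·D = 18x² − 48x. Remainder: −15x + 40.
Step 7: lead(−15x + 40) ÷ lead(D) = −15x ÷ 3x = −5. Subtract (−5)·D = −15x + 40. Remainder: 0.

R(x) = 0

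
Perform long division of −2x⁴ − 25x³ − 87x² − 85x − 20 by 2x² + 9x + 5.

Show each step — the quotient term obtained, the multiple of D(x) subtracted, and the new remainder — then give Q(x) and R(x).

Q(x) = −x² − 8x − 5; R(x) = 5

Step 1: lead(−2x⁴ − 25x³ − 87x² − 85x − 20) ÷ lead(D) = −2x⁴ ÷ 2x² = −x². Subtract (−x²)·D = −2x⁴ − 9x³ − 5x². Remainder: −16x³ − 82x² − 85x − 20.
Step 2: lead(−16x³ − 82x² − 85x − 20) ÷ lead(D) = −16x³ ÷ 2x² = −8x. Subtract (−8x)·D = −16x³ − 72x² − 40x. Remainder: −10x² − 45x − 20.
Step 3: lead(−10x² − 45x − 20) ÷ lead(D) = −10x² ÷ 2x² = −5. Subtract (−5)·D = −10x² − 45x − 25. Remainder: 5.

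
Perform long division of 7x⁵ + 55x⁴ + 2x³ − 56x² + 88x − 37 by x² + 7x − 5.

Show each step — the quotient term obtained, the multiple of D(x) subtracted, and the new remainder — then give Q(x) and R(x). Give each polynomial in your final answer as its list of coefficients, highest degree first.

Q = [7, 6, -5, 9]; R = [8]

Step 1: lead(7x⁵ + 55x⁴ + 2x³ − 56x² + 88x − 37) ÷ lead(D) = 7x⁵ ÷ x² = 7x³. Subtract (7x³)·D = 7x⁵ + 49x⁴ − 35x³. Remainder: 6x⁴ + 37x³ − 56x² + 88x − 37.
Step 2: lead(6x⁴ + 37x³ − 56x² + 88x − 37) ÷ lead(D) = 6x⁴ ÷ x² = 6x². Subtract (6x²)·D = 6x⁴ + 42x³ − 30x². Remainder: −5x³ − 26x² + 88x − 37.
Step 3: lead(−5x³ − 26x² + 88x − 37) ÷ lead(D) = −5x³ ÷ x² = −5x. Subtract (−5x)·D = −5x³ − 35x² + 25x. Remainder: 9x² + 63x − 37.
Step 4: lead(9x² + 63x − 37) ÷ lead(D) = 9x² ÷ x² = 9. Subtract (9)·D = 9x² + 63x − 45. Remainder: 8.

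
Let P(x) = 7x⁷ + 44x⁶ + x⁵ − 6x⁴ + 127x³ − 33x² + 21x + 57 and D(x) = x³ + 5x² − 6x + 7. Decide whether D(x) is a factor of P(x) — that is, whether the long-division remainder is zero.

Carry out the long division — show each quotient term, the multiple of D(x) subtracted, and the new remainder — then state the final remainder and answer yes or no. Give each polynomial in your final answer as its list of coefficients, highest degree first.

R = [8], so D(x) is not a factor of P(x). no

Step 1: lead(7x⁷ + 44x⁶ + x⁵ − 6x⁴ + 127x³ − 33x² + 21x + 57) ÷ lead(D) = 7x⁷ ÷ x³ = 7x⁴. Subtract (7x⁴)·D = 7x⁷ + 35x⁶ − 42x⁵ + 49x⁴. Remainder: 9x⁶ + 43x⁵ − 55x⁴ + 127x³ − 33x² + 21x + 57.
Step 2: lead(9x⁶ + 43x⁵ − 55x⁴ + 127x³ − 33x² + 21x + 57) ÷ lead(D) = 9x⁶ ÷ x³ = 9x³. Subtract (9x³)·D = 9x⁶ + 45x⁵ − 54x⁴ + 63x³. Remainder: −2x⁵ − x⁴ + 64x³ − 33x² + 21x + 57.
Step 3: lead(−2x⁵ − x⁴ + 64x³ − 33x² + 21x + 57) ÷ lead(D) = −2x⁵ ÷ x³ = −2x². Subtract (−2x²)·D = −2x⁵ − 10x⁴ + 12x³ − 14x². Remainder: 9x⁴ + 52x³ − 19x² + 21x + 57.
Step 4: lead(9x⁴ + 52x³ − 19x² + 21x + 57) ÷ lead(D) = 9x⁴ ÷ x³ = 9x. Subtract (9x)·D = 9x⁴ + 45x³ − 54x² + 63x. Remainder: 7x³ + 35x² − 42x + 57.
Step 5: lead(7x³ + 35x² − 42x + 57) ÷ lead(D) = 7x³ ÷ x³ = 7. Subtract (7)·D = 7x³ + 35x² − 42x + 49. Remainder: 8.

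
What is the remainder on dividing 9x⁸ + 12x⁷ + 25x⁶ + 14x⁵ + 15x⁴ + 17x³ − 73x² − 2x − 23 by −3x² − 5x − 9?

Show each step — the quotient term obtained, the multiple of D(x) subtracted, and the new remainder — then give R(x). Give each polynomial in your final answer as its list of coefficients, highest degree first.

Step 1: lead(9x⁸ + 12x⁷ + 25x⁶ + 14x⁵ + 15x⁴ + 17x³ − 73x² − 2x − 23) ÷ lead(D) = 9x⁸ ÷ −3x² = −3x⁶. Subtract (−3x⁶)·D = 9x⁸ + 15x⁷ + 27x⁶. Remainder: −3x⁷ − 2x⁶ + 14x⁵ + 15x⁴ + 17x³ − 73x² − 2x − 23.
Step 2: lead(−3x⁷ − 2x⁶ + 14x⁵ + 15x⁴ + 17x³ − 73x² − 2x − 23) ÷ lead(D) = −3x⁷ ÷ −3x² = x⁵. Subtract (x⁵)·D = −3x⁷ − 5x⁶ − 9x⁵. Remainder: 3x⁶ + 23x⁵ + 15x⁴ + 17x³ − 73x² − 2x − 23.
Step 3: lead(3x⁶ + 23x⁵ + 15x⁴ + 17x³ − 73x² − 2x − 23) ÷ lead(D) = 3x⁶ ÷ −3x² = −x⁴. Subtract (−x⁴)·D = 3x⁶ + 5x⁵ + 9x⁴. Remainder: 18x⁵ + 6x⁴ + 17x³ − 73x² − 2x − 23.
Step 4: lead(18x⁵ + 6x⁴ + 17x³ − 73x² − 2x − 23) ÷ lead(D) = 18x⁵ ÷ −3x² = −6x³. Subtract (−6x³)·D = 18x⁵ + 30x⁴ + 54x³. Remainder: −24x⁴ − 37x³ − 73x² − 2x − 23.
Step 5: lead(−24x⁴ − 37x³ − 73x² − 2x − 23) ÷ lead(D) = −24x⁴ ÷ −3x² = 8x². Subtract (8x²)·D = −24x⁴ − 40x³ − 72x². Remainder: 3x³ − x² − 2x − 23.
Step 6: lead(3x³ − x² − 2x − 23) ÷ lead(D) = 3x³ ÷ −3x² = −x. Subtract (−x)·D = 3x³ + 5x² + 9x. Remainder: −6x² − 11x − 23.
Step 7: lead(−6x² − 11x − 23) ÷ lead(D) = −6x² ÷ −3x² = 2. Subtract (2)·D = −6x² − 10x − 18. Remainder: −x − 5.

R = [-1, -5]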